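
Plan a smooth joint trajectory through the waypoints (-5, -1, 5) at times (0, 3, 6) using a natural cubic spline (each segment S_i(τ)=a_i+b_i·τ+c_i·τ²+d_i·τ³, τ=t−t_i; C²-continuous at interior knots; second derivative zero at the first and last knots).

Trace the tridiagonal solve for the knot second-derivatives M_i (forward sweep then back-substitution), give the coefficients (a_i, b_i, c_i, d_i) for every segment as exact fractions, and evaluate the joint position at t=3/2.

Δ: Δ0=4/3, Δ1=2
row 1: diag=12, rhs=4; c'=1/4, d'=1/3
back: M1=1/3
M: M0=0, M1=1/3, M2=0
seg 0: a=-5, c=M0/2=0, d=(M1−M0)/(6·3)=1/54, b=Δ0−h0·(2M0+M1)/6=7/6
seg 1: a=-1, c=M1/2=1/6, d=(M2−M1)/(6·3)=-1/54, b=Δ1−h1·(2M1+M2)/6=5/3
t_q=3/2 → seg 0, τ=3/2; S=-5+7/6·τ+0·τ²+1/54·τ³=-51/16

  seg 0: a=-5 b=7/6 c=0 d=1/54
  seg 1: a=-1 b=5/3 c=1/6 d=-1/54
S(3/2) = -51/16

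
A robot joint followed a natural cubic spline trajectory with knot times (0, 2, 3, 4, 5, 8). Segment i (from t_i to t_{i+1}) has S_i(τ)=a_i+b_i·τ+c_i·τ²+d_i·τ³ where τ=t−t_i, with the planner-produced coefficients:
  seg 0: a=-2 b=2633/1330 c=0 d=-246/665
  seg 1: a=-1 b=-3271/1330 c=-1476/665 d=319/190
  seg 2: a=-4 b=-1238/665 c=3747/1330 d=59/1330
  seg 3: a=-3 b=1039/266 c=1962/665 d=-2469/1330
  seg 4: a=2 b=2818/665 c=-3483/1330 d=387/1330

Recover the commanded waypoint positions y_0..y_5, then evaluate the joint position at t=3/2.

y_0=-2 y_1=-1 y_2=-4 y_3=-3 y_4=2 y_5=-1
S(3/2) = -53/190

y_0 = S_0(0) = a_0 = -2
y_1 = S_1(0) = a_1 = -1
y_2 = S_2(0) = a_2 = -4
y_3 = S_3(0) = a_3 = -3
y_4 = S_4(0) = a_4 = 2
y_5 = S_4(3) = -1
t_q=3/2 is in segment 0 (τ=3/2); S_0(τ)=-53/190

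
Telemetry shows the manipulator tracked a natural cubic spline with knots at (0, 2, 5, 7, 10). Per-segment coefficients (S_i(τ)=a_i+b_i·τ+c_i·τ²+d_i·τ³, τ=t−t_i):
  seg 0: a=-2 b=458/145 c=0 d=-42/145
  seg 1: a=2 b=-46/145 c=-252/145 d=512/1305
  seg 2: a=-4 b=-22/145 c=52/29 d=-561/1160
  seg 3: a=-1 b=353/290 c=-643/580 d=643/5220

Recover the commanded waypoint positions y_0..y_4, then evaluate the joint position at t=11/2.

y_0 = S_0(0) = a_0 = -2
y_1 = S_1(0) = a_1 = 2
y_2 = S_2(0) = a_2 = -4
y_3 = S_3(0) = a_3 = -1
y_4 = S_3(3) = -4
t_q=11/2 is in segment 2 (τ=1/2); S_2(τ)=-6845/1856

y_0=-2 y_1=2 y_2=-4 y_3=-1 y_4=-4
S(11/2) = -6845/1856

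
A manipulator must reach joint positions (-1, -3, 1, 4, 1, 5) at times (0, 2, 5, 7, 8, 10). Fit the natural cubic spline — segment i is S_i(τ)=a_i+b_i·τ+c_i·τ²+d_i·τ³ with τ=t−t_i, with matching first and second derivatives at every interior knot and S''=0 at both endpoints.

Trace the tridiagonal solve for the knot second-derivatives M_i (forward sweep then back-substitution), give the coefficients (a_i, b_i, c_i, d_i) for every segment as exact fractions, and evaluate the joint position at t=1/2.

  seg 0: a=-1 b=-12142/8835 c=0 d=3307/35340
  seg 1: a=-3 b=-2221/8835 c=3307/5890 d=-587/53010
  seg 2: a=1 b=49801/17670 c=272/589 d=-4952/8835
  seg 3: a=4 b=-36407/17670 c=-8544/2945 d=34661/17670
  seg 4: a=1 b=-17476/8835 c=17573/5890 d=-17573/35340
S(1/2) = -31579/18848

Δ: Δ0=-1, Δ1=4/3, Δ2=3/2, Δ3=-3, Δ4=2
row 1: diag=10, rhs=14; c'=3/10, d'=7/5
row 2: denom=10−3·3/10=91/10; d'=(1−3·7/5)/(91/10)=-32/91
row 3: denom=6−2·20/91=506/91; d'=(-27−2·-32/91)/(506/91)=-2393/506
row 4: denom=6−1·91/506=2945/506; d'=(30−1·-2393/506)/(2945/506)=17573/2945
back: M4=17573/2945
back: M3=-2393/506−91/506·17573/2945=-17088/2945
back: M2=-32/91−20/91·-17088/2945=544/589
back: M1=7/5−3/10·544/589=3307/2945
M: M0=0, M1=3307/2945, M2=544/589, M3=-17088/2945, M4=17573/2945, M5=0
seg 0: a=-1, c=M0/2=0, d=(M1−M0)/(6·2)=3307/35340, b=Δ0−h0·(2M0+M1)/6=-12142/8835
seg 1: a=-3, c=M1/2=3307/5890, d=(M2−M1)/(6·3)=-587/53010, b=Δ1−h1·(2M1+M2)/6=-2221/8835
seg 2: a=1, c=M2/2=272/589, d=(M3−M2)/(6·2)=-4952/8835, b=Δ2−h2·(2M2+M3)/6=49801/17670
seg 3: a=4, c=M3/2=-8544/2945, d=(M4−M3)/(6·1)=34661/17670, b=Δ3−h3·(2M3+M4)/6=-36407/17670
seg 4: a=1, c=M4/2=17573/5890, d=(M5−M4)/(6·2)=-17573/35340, b=Δ4−h4·(2M4+M5)/6=-17476/8835
t_q=1/2 → seg 0, τ=1/2; S=-1+-12142/8835·τ+0·τ²+3307/35340·τ³=-31579/18848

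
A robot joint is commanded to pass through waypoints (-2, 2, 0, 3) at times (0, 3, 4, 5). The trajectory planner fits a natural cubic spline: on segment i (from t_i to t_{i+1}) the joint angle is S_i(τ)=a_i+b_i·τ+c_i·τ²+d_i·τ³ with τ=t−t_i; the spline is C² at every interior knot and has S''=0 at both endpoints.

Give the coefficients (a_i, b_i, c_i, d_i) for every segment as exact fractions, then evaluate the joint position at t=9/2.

  seg 0: a=-2 b=289/93 c=0 d=-55/279
  seg 1: a=2 b=-206/93 c=-55/31 d=185/93
  seg 2: a=0 b=19/93 c=130/31 d=-130/93
S(9/2) = 121/124

Δ: Δ0=4/3, Δ1=-2, Δ2=3
row 1: diag=8, rhs=-20; c'=1/8, d'=-5/2
row 2: denom=4−1·1/8=31/8; d'=(30−1·-5/2)/(31/8)=260/31
back: M2=260/31
back: M1=-5/2−1/8·260/31=-110/31
M: M0=0, M1=-110/31, M2=260/31, M3=0
seg 0: a=-2, c=M0/2=0, d=(M1−M0)/(6·3)=-55/279, b=Δ0−h0·(2M0+M1)/6=289/93
seg 1: a=2, c=M1/2=-55/31, d=(M2−M1)/(6·1)=185/93, b=Δ1−h1·(2M1+M2)/6=-206/93
seg 2: a=0, c=M2/2=130/31, d=(M3−M2)/(6·1)=-130/93, b=Δ2−h2·(2M2+M3)/6=19/93
t_q=9/2 → seg 2, τ=1/2; S=0+19/93·τ+130/31·τ²+-130/93·τ³=121/124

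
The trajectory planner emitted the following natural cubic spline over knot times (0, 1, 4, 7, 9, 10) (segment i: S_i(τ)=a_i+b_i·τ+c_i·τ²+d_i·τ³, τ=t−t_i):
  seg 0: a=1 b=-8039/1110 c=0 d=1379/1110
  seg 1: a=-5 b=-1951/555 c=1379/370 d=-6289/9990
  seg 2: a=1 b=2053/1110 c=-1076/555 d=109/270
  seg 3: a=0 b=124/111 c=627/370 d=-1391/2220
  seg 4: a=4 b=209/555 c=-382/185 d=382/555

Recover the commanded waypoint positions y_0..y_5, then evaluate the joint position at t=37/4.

y_0=1 y_1=-5 y_2=1 y_3=0 y_4=4 y_5=3
S(37/4) = 23537/5920

y_0 = S_0(0) = a_0 = 1
y_1 = S_1(0) = a_1 = -5
y_2 = S_2(0) = a_2 = 1
y_3 = S_3(0) = a_3 = 0
y_4 = S_4(0) = a_4 = 4
y_5 = S_4(1) = 3
t_q=37/4 is in segment 4 (τ=1/4); S_4(τ)=23537/5920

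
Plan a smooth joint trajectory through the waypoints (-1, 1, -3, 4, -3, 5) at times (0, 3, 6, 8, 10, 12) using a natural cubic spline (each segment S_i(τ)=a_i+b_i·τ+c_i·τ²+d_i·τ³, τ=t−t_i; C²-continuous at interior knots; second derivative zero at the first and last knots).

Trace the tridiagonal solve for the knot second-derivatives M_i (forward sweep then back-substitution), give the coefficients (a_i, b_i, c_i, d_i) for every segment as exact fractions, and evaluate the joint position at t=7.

  seg 0: a=-1 b=2870/1569 c=0 d=-608/4707
  seg 1: a=1 b=-2602/1569 c=-608/523 d=1994/4707
  seg 2: a=-3 b=4400/1569 c=1386/523 d=-14449/12552
  seg 3: a=4 b=-1283/3138 c=-8905/2092 d=17015/12552
  seg 4: a=-3 b=-1834/1569 c=4055/1046 d=-4055/6276
S(7) = 5453/4184

Δ: Δ0=2/3, Δ1=-4/3, Δ2=7/2, Δ3=-7/2, Δ4=4
row 1: diag=12, rhs=-12; c'=1/4, d'=-1
row 2: denom=10−3·1/4=37/4; d'=(29−3·-1)/(37/4)=128/37
row 3: denom=8−2·8/37=280/37; d'=(-42−2·128/37)/(280/37)=-181/28
row 4: denom=8−2·37/140=523/70; d'=(45−2·-181/28)/(523/70)=4055/523
back: M4=4055/523
back: M3=-181/28−37/140·4055/523=-8905/1046
back: M2=128/37−8/37·-8905/1046=2772/523
back: M1=-1−1/4·2772/523=-1216/523
M: M0=0, M1=-1216/523, M2=2772/523, M3=-8905/1046, M4=4055/523, M5=0
seg 0: a=-1, c=M0/2=0, d=(M1−M0)/(6·3)=-608/4707, b=Δ0−h0·(2M0+M1)/6=2870/1569
seg 1: a=1, c=M1/2=-608/523, d=(M2−M1)/(6·3)=1994/4707, b=Δ1−h1·(2M1+M2)/6=-2602/1569
seg 2: a=-3, c=M2/2=1386/523, d=(M3−M2)/(6·2)=-14449/12552, b=Δ2−h2·(2M2+M3)/6=4400/1569
seg 3: a=4, c=M3/2=-8905/2092, d=(M4−M3)/(6·2)=17015/12552, b=Δ3−h3·(2M3+M4)/6=-1283/3138
seg 4: a=-3, c=M4/2=4055/1046, d=(M5−M4)/(6·2)=-4055/6276, b=Δ4−h4·(2M4+M5)/6=-1834/1569
t_q=7 → seg 2, τ=1; S=-3+4400/1569·τ+1386/523·τ²+-14449/12552·τ³=5453/4184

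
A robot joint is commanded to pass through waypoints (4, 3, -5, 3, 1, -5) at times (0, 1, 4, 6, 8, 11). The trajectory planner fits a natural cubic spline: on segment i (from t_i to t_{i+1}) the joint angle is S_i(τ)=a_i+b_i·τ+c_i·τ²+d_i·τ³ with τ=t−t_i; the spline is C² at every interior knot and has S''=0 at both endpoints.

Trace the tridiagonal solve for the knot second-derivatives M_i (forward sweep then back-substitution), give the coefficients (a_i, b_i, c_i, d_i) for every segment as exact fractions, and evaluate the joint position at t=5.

Δ: Δ0=-1, Δ1=-8/3, Δ2=4, Δ3=-1, Δ4=-2
row 1: diag=8, rhs=-10; c'=3/8, d'=-5/4
row 2: denom=10−3·3/8=71/8; d'=(40−3·-5/4)/(71/8)=350/71
row 3: denom=8−2·16/71=536/71; d'=(-30−2·350/71)/(536/71)=-1415/268
row 4: denom=10−2·71/268=1269/134; d'=(-6−2·-1415/268)/(1269/134)=13/27
back: M4=13/27
back: M3=-1415/268−71/268·13/27=-146/27
back: M2=350/71−16/71·-146/27=166/27
back: M1=-5/4−3/8·166/27=-32/9
M: M0=0, M1=-32/9, M2=166/27, M3=-146/27, M4=13/27, M5=0
seg 0: a=4, c=M0/2=0, d=(M1−M0)/(6·1)=-16/27, b=Δ0−h0·(2M0+M1)/6=-11/27
seg 1: a=3, c=M1/2=-16/9, d=(M2−M1)/(6·3)=131/243, b=Δ1−h1·(2M1+M2)/6=-59/27
seg 2: a=-5, c=M2/2=83/27, d=(M3−M2)/(6·2)=-26/27, b=Δ2−h2·(2M2+M3)/6=46/27
seg 3: a=3, c=M3/2=-73/27, d=(M4−M3)/(6·2)=53/108, b=Δ3−h3·(2M3+M4)/6=22/9
seg 4: a=1, c=M4/2=13/54, d=(M5−M4)/(6·3)=-13/486, b=Δ4−h4·(2M4+M5)/6=-67/27
t_q=5 → seg 2, τ=1; S=-5+46/27·τ+83/27·τ²+-26/27·τ³=-32/27

  seg 0: a=4 b=-11/27 c=0 d=-16/27
  seg 1: a=3 b=-59/27 c=-16/9 d=131/243
  seg 2: a=-5 b=46/27 c=83/27 d=-26/27
  seg 3: a=3 b=22/9 c=-73/27 d=53/108
  seg 4: a=1 b=-67/27 c=13/54 d=-13/486
S(5) = -32/27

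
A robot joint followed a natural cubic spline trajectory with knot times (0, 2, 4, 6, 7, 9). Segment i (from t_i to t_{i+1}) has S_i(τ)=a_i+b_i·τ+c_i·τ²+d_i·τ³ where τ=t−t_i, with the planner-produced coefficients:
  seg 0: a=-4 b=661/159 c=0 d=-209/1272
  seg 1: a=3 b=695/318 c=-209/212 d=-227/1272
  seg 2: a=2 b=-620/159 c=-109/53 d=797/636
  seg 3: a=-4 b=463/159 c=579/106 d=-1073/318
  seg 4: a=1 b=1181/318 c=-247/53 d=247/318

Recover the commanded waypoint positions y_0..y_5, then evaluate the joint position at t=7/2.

y_0=-4 y_1=3 y_2=2 y_3=-4 y_4=1 y_5=-4
S(7/2) = 11729/3392

y_0 = S_0(0) = a_0 = -4
y_1 = S_1(0) = a_1 = 3
y_2 = S_2(0) = a_2 = 2
y_3 = S_3(0) = a_3 = -4
y_4 = S_4(0) = a_4 = 1
y_5 = S_4(2) = -4
t_q=7/2 is in segment 1 (τ=3/2); S_1(τ)=11729/3392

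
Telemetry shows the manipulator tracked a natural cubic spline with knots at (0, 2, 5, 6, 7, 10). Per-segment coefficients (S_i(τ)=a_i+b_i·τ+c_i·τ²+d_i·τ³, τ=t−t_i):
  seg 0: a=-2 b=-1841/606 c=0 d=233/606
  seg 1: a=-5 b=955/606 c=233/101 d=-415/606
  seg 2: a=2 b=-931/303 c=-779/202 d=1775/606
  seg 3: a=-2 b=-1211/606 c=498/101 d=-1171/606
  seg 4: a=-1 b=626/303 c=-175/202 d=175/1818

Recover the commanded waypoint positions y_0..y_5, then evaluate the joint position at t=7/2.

y_0=-2 y_1=-5 y_2=2 y_3=-2 y_4=-1 y_5=0
S(7/2) = 393/1616

y_0 = S_0(0) = a_0 = -2
y_1 = S_1(0) = a_1 = -5
y_2 = S_2(0) = a_2 = 2
y_3 = S_3(0) = a_3 = -2
y_4 = S_4(0) = a_4 = -1
y_5 = S_4(3) = 0
t_q=7/2 is in segment 1 (τ=3/2); S_1(τ)=393/1616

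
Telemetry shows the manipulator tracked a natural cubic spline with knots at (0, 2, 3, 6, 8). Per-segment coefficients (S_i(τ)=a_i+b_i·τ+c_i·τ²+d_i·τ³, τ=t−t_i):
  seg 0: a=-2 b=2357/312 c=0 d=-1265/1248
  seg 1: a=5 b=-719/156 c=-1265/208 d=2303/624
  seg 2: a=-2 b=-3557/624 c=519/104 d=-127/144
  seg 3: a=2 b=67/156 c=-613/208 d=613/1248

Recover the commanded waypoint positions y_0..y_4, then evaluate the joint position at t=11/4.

y_0=-2 y_1=5 y_2=-2 y_3=2 y_4=-5
S(11/4) = -4269/13312

y_0 = S_0(0) = a_0 = -2
y_1 = S_1(0) = a_1 = 5
y_2 = S_2(0) = a_2 = -2
y_3 = S_3(0) = a_3 = 2
y_4 = S_3(2) = -5
t_q=11/4 is in segment 1 (τ=3/4); S_1(τ)=-4269/13312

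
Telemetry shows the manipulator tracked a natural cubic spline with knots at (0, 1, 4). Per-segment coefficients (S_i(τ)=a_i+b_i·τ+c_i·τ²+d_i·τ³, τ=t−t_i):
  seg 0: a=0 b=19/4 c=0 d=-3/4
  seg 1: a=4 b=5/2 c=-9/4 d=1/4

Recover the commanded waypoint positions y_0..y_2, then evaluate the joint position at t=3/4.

y_0 = S_0(0) = a_0 = 0
y_1 = S_1(0) = a_1 = 4
y_2 = S_1(3) = -2
t_q=3/4 is in segment 0 (τ=3/4); S_0(τ)=831/256

y_0=0 y_1=4 y_2=-2
S(3/4) = 831/256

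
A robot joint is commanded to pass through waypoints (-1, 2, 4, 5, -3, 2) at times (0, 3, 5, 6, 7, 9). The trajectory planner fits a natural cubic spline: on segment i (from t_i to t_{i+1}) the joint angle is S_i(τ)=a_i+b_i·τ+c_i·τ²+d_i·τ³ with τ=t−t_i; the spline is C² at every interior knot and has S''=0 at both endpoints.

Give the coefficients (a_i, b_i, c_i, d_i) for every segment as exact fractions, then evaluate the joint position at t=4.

Δ: Δ0=1, Δ1=1, Δ2=1, Δ3=-8, Δ4=5/2
row 1: diag=10, rhs=0; c'=1/5, d'=0
row 2: denom=6−2·1/5=28/5; d'=(0−2·0)/(28/5)=0
row 3: denom=4−1·5/28=107/28; d'=(-54−1·0)/(107/28)=-1512/107
row 4: denom=6−1·28/107=614/107; d'=(63−1·-1512/107)/(614/107)=8253/614
back: M4=8253/614
back: M3=-1512/107−28/107·8253/614=-5418/307
back: M2=0−5/28·-5418/307=1935/614
back: M1=0−1/5·1935/614=-387/614
M: M0=0, M1=-387/614, M2=1935/614, M3=-5418/307, M4=8253/614, M5=0
seg 0: a=-1, c=M0/2=0, d=(M1−M0)/(6·3)=-43/1228, b=Δ0−h0·(2M0+M1)/6=1615/1228
seg 1: a=2, c=M1/2=-387/1228, d=(M2−M1)/(6·2)=387/1228, b=Δ1−h1·(2M1+M2)/6=227/614
seg 2: a=4, c=M2/2=1935/1228, d=(M3−M2)/(6·1)=-4257/1228, b=Δ2−h2·(2M2+M3)/6=1775/614
seg 3: a=5, c=M3/2=-2709/307, d=(M4−M3)/(6·1)=6363/1228, b=Δ3−h3·(2M3+M4)/6=-5351/1228
seg 4: a=-3, c=M4/2=8253/1228, d=(M5−M4)/(6·2)=-2751/2456, b=Δ4−h4·(2M4+M5)/6=-3967/614
t_q=4 → seg 1, τ=1; S=2+227/614·τ+-387/1228·τ²+387/1228·τ³=1455/614

  seg 0: a=-1 b=1615/1228 c=0 d=-43/1228
  seg 1: a=2 b=227/614 c=-387/1228 d=387/1228
  seg 2: a=4 b=1775/614 c=1935/1228 d=-4257/1228
  seg 3: a=5 b=-5351/1228 c=-2709/307 d=6363/1228
  seg 4: a=-3 b=-3967/614 c=8253/1228 d=-2751/2456
S(4) = 1455/614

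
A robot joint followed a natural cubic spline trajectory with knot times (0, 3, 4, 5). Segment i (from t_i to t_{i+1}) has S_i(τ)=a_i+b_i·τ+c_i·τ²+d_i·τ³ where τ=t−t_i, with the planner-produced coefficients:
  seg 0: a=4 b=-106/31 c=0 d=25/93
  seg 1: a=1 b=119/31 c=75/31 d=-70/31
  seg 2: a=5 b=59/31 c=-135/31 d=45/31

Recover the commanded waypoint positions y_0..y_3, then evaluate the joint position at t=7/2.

y_0 = S_0(0) = a_0 = 4
y_1 = S_1(0) = a_1 = 1
y_2 = S_2(0) = a_2 = 5
y_3 = S_2(1) = 4
t_q=7/2 is in segment 1 (τ=1/2); S_1(τ)=201/62

y_0=4 y_1=1 y_2=5 y_3=4
S(7/2) = 201/62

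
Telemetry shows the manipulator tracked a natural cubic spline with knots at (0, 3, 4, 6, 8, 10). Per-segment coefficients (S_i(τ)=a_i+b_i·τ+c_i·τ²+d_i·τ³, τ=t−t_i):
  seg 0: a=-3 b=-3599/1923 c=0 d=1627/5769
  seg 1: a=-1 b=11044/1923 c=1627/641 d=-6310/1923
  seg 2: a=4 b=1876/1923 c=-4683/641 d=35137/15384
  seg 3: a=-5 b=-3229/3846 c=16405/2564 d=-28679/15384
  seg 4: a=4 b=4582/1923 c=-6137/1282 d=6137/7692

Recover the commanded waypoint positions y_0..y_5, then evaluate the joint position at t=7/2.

y_0 = S_0(0) = a_0 = -3
y_1 = S_1(0) = a_1 = -1
y_2 = S_2(0) = a_2 = 4
y_3 = S_3(0) = a_3 = -5
y_4 = S_4(0) = a_4 = 4
y_5 = S_4(2) = -4
t_q=7/2 is in segment 1 (τ=1/2); S_1(τ)=2687/1282

y_0=-3 y_1=-1 y_2=4 y_3=-5 y_4=4 y_5=-4
S(7/2) = 2687/1282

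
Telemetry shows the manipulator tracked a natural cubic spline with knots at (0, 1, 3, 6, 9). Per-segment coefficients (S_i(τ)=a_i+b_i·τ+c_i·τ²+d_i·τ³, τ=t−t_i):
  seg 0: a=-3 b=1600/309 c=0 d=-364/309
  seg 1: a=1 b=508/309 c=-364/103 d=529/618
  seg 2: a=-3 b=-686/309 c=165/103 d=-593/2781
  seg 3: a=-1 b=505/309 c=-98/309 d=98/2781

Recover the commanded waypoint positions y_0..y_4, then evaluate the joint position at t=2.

y_0=-3 y_1=1 y_2=-3 y_3=-1 y_4=2
S(2) = -7/206

y_0 = S_0(0) = a_0 = -3
y_1 = S_1(0) = a_1 = 1
y_2 = S_2(0) = a_2 = -3
y_3 = S_3(0) = a_3 = -1
y_4 = S_3(3) = 2
t_q=2 is in segment 1 (τ=1); S_1(τ)=-7/206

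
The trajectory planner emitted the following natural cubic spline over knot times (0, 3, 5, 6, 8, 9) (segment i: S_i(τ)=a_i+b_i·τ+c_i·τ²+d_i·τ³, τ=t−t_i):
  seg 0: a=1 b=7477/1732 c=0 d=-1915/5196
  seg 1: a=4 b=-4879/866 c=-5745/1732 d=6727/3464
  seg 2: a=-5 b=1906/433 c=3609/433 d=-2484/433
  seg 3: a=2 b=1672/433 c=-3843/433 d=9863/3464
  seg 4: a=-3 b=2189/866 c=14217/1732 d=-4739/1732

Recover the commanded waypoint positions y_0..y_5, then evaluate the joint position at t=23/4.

y_0=1 y_1=4 y_2=-5 y_3=2 y_4=-3 y_5=5
S(23/4) = 1973/3464

y_0 = S_0(0) = a_0 = 1
y_1 = S_1(0) = a_1 = 4
y_2 = S_2(0) = a_2 = -5
y_3 = S_3(0) = a_3 = 2
y_4 = S_4(0) = a_4 = -3
y_5 = S_4(1) = 5
t_q=23/4 is in segment 2 (τ=3/4); S_2(τ)=1973/3464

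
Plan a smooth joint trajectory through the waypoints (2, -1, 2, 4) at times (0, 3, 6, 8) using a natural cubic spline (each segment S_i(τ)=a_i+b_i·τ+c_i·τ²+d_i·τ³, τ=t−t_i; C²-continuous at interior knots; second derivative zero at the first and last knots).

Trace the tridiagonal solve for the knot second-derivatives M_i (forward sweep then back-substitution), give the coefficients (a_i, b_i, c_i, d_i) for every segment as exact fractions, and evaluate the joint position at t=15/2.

  seg 0: a=2 b=-57/37 c=0 d=20/333
  seg 1: a=-1 b=3/37 c=20/37 d=-26/333
  seg 2: a=2 b=45/37 c=-6/37 d=1/37
S(15/2) = 1051/296

Δ: Δ0=-1, Δ1=1, Δ2=1
row 1: diag=12, rhs=12; c'=1/4, d'=1
row 2: denom=10−3·1/4=37/4; d'=(0−3·1)/(37/4)=-12/37
back: M2=-12/37
back: M1=1−1/4·-12/37=40/37
M: M0=0, M1=40/37, M2=-12/37, M3=0
seg 0: a=2, c=M0/2=0, d=(M1−M0)/(6·3)=20/333, b=Δ0−h0·(2M0+M1)/6=-57/37
seg 1: a=-1, c=M1/2=20/37, d=(M2−M1)/(6·3)=-26/333, b=Δ1−h1·(2M1+M2)/6=3/37
seg 2: a=2, c=M2/2=-6/37, d=(M3−M2)/(6·2)=1/37, b=Δ2−h2·(2M2+M3)/6=45/37
t_q=15/2 → seg 2, τ=3/2; S=2+45/37·τ+-6/37·τ²+1/37·τ³=1051/296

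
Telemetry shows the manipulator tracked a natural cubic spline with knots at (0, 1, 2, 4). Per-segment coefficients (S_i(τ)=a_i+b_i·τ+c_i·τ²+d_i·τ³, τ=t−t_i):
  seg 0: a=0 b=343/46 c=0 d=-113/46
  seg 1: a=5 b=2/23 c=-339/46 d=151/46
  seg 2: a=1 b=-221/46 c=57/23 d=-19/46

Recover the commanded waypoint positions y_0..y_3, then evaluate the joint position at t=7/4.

y_0 = S_0(0) = a_0 = 0
y_1 = S_1(0) = a_1 = 5
y_2 = S_2(0) = a_2 = 1
y_3 = S_2(2) = -2
t_q=7/4 is in segment 1 (τ=3/4); S_1(τ)=295/128

y_0=0 y_1=5 y_2=1 y_3=-2
S(7/4) = 295/128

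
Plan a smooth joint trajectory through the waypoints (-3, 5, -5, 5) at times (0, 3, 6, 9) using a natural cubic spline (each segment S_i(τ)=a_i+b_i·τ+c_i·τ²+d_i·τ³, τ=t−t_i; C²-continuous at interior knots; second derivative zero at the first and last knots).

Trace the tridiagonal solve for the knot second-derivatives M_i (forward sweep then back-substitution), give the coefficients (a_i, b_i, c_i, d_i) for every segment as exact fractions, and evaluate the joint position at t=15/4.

  seg 0: a=-3 b=212/45 c=0 d=-92/405
  seg 1: a=5 b=-64/45 c=-92/45 d=38/81
  seg 2: a=-5 b=-46/45 c=98/45 d=-98/405
S(15/4) = 477/160

Δ: Δ0=8/3, Δ1=-10/3, Δ2=10/3
row 1: diag=12, rhs=-36; c'=1/4, d'=-3
row 2: denom=12−3·1/4=45/4; d'=(40−3·-3)/(45/4)=196/45
back: M2=196/45
back: M1=-3−1/4·196/45=-184/45
M: M0=0, M1=-184/45, M2=196/45, M3=0
seg 0: a=-3, c=M0/2=0, d=(M1−M0)/(6·3)=-92/405, b=Δ0−h0·(2M0+M1)/6=212/45
seg 1: a=5, c=M1/2=-92/45, d=(M2−M1)/(6·3)=38/81, b=Δ1−h1·(2M1+M2)/6=-64/45
seg 2: a=-5, c=M2/2=98/45, d=(M3−M2)/(6·3)=-98/405, b=Δ2−h2·(2M2+M3)/6=-46/45
t_q=15/4 → seg 1, τ=3/4; S=5+-64/45·τ+-92/45·τ²+38/81·τ³=477/160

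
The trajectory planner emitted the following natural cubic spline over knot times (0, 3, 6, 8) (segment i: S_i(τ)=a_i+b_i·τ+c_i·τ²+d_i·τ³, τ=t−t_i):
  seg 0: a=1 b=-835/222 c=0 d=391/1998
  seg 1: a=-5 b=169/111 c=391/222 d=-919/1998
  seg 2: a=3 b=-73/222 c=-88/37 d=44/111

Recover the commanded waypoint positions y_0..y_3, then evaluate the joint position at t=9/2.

y_0 = S_0(0) = a_0 = 1
y_1 = S_1(0) = a_1 = -5
y_2 = S_2(0) = a_2 = 3
y_3 = S_2(2) = -4
t_q=9/2 is in segment 1 (τ=3/2); S_1(τ)=-181/592

y_0=1 y_1=-5 y_2=3 y_3=-4
S(9/2) = -181/592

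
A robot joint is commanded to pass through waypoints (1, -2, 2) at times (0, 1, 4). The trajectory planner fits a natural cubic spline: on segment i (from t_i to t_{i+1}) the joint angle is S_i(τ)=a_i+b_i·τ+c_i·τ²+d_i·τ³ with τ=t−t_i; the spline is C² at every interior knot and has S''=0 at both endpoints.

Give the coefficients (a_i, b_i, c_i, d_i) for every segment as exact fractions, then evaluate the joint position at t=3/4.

Δ: Δ0=-3, Δ1=4/3
row 1: diag=8, rhs=26; c'=3/8, d'=13/4
back: M1=13/4
M: M0=0, M1=13/4, M2=0
seg 0: a=1, c=M0/2=0, d=(M1−M0)/(6·1)=13/24, b=Δ0−h0·(2M0+M1)/6=-85/24
seg 1: a=-2, c=M1/2=13/8, d=(M2−M1)/(6·3)=-13/72, b=Δ1−h1·(2M1+M2)/6=-23/12
t_q=3/4 → seg 0, τ=3/4; S=1+-85/24·τ+0·τ²+13/24·τ³=-731/512

  seg 0: a=1 b=-85/24 c=0 d=13/24
  seg 1: a=-2 b=-23/12 c=13/8 d=-13/72
S(3/4) = -731/512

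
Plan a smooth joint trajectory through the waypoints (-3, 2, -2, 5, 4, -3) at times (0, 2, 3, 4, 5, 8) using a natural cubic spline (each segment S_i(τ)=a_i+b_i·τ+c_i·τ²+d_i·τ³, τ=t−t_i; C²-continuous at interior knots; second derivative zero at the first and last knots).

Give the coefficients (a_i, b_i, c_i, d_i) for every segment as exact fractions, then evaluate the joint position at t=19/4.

  seg 0: a=-3 b=23867/3990 c=0 d=-3473/3990
  seg 1: a=2 b=-17809/3990 c=-3473/665 d=3241/570
  seg 2: a=-2 b=4288/1995 c=15741/1330 d=-27869/3990
  seg 3: a=5 b=3883/798 c=-6064/665 d=12979/3990
  seg 4: a=4 b=-7208/1995 c=851/1330 d=-851/11970
S(19/4) = 416443/85120

Δ: Δ0=5/2, Δ1=-4, Δ2=7, Δ3=-1, Δ4=-7/3
row 1: diag=6, rhs=-39; c'=1/6, d'=-13/2
row 2: denom=4−1·1/6=23/6; d'=(66−1·-13/2)/(23/6)=435/23
row 3: denom=4−1·6/23=86/23; d'=(-48−1·435/23)/(86/23)=-1539/86
row 4: denom=8−1·23/86=665/86; d'=(-8−1·-1539/86)/(665/86)=851/665
back: M4=851/665
back: M3=-1539/86−23/86·851/665=-12128/665
back: M2=435/23−6/23·-12128/665=15741/665
back: M1=-13/2−1/6·15741/665=-6946/665
M: M0=0, M1=-6946/665, M2=15741/665, M3=-12128/665, M4=851/665, M5=0
seg 0: a=-3, c=M0/2=0, d=(M1−M0)/(6·2)=-3473/3990, b=Δ0−h0·(2M0+M1)/6=23867/3990
seg 1: a=2, c=M1/2=-3473/665, d=(M2−M1)/(6·1)=3241/570, b=Δ1−h1·(2M1+M2)/6=-17809/3990
seg 2: a=-2, c=M2/2=15741/1330, d=(M3−M2)/(6·1)=-27869/3990, b=Δ2−h2·(2M2+M3)/6=4288/1995
seg 3: a=5, c=M3/2=-6064/665, d=(M4−M3)/(6·1)=12979/3990, b=Δ3−h3·(2M3+M4)/6=3883/798
seg 4: a=4, c=M4/2=851/1330, d=(M5−M4)/(6·3)=-851/11970, b=Δ4−h4·(2M4+M5)/6=-7208/1995
t_q=19/4 → seg 3, τ=3/4; S=5+3883/798·τ+-6064/665·τ²+12979/3990·τ³=416443/85120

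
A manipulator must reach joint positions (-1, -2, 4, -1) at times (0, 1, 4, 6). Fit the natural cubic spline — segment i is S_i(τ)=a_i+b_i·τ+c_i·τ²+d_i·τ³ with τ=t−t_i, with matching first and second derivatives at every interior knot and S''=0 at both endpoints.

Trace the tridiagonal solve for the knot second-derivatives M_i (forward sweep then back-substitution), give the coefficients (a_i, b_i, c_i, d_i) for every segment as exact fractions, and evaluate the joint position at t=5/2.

Δ: Δ0=-1, Δ1=2, Δ2=-5/2
row 1: diag=8, rhs=18; c'=3/8, d'=9/4
row 2: denom=10−3·3/8=71/8; d'=(-27−3·9/4)/(71/8)=-270/71
back: M2=-270/71
back: M1=9/4−3/8·-270/71=261/71
M: M0=0, M1=261/71, M2=-270/71, M3=0
seg 0: a=-1, c=M0/2=0, d=(M1−M0)/(6·1)=87/142, b=Δ0−h0·(2M0+M1)/6=-229/142
seg 1: a=-2, c=M1/2=261/142, d=(M2−M1)/(6·3)=-59/142, b=Δ1−h1·(2M1+M2)/6=16/71
seg 2: a=4, c=M2/2=-135/71, d=(M3−M2)/(6·2)=45/142, b=Δ2−h2·(2M2+M3)/6=5/142
t_q=5/2 → seg 1, τ=3/2; S=-2+16/71·τ+261/142·τ²+-59/142·τ³=1217/1136

  seg 0: a=-1 b=-229/142 c=0 d=87/142
  seg 1: a=-2 b=16/71 c=261/142 d=-59/142
  seg 2: a=4 b=5/142 c=-135/71 d=45/142
S(5/2) = 1217/1136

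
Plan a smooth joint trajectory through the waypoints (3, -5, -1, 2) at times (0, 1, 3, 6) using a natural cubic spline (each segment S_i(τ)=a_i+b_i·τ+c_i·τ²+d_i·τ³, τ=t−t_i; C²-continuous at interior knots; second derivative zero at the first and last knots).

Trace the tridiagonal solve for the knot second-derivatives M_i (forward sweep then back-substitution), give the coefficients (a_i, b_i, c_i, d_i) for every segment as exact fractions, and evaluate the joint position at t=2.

Δ: Δ0=-8, Δ1=2, Δ2=1
row 1: diag=6, rhs=60; c'=1/3, d'=10
row 2: denom=10−2·1/3=28/3; d'=(-6−2·10)/(28/3)=-39/14
back: M2=-39/14
back: M1=10−1/3·-39/14=153/14
M: M0=0, M1=153/14, M2=-39/14, M3=0
seg 0: a=3, c=M0/2=0, d=(M1−M0)/(6·1)=51/28, b=Δ0−h0·(2M0+M1)/6=-275/28
seg 1: a=-5, c=M1/2=153/28, d=(M2−M1)/(6·2)=-8/7, b=Δ1−h1·(2M1+M2)/6=-61/14
seg 2: a=-1, c=M2/2=-39/28, d=(M3−M2)/(6·3)=13/84, b=Δ2−h2·(2M2+M3)/6=53/14
t_q=2 → seg 1, τ=1; S=-5+-61/14·τ+153/28·τ²+-8/7·τ³=-141/28

  seg 0: a=3 b=-275/28 c=0 d=51/28
  seg 1: a=-5 b=-61/14 c=153/28 d=-8/7
  seg 2: a=-1 b=53/14 c=-39/28 d=13/84
S(2) = -141/28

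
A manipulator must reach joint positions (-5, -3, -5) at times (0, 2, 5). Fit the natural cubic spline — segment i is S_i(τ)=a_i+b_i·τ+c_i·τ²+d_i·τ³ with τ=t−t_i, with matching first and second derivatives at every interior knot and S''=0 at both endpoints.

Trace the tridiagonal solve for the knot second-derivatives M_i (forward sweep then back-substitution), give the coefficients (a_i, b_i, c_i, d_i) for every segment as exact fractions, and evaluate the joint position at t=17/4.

Δ: Δ0=1, Δ1=-2/3
row 1: diag=10, rhs=-10; c'=3/10, d'=-1
back: M1=-1
M: M0=0, M1=-1, M2=0
seg 0: a=-5, c=M0/2=0, d=(M1−M0)/(6·2)=-1/12, b=Δ0−h0·(2M0+M1)/6=4/3
seg 1: a=-3, c=M1/2=-1/2, d=(M2−M1)/(6·3)=1/18, b=Δ1−h1·(2M1+M2)/6=1/3
t_q=17/4 → seg 1, τ=9/4; S=-3+1/3·τ+-1/2·τ²+1/18·τ³=-531/128

  seg 0: a=-5 b=4/3 c=0 d=-1/12
  seg 1: a=-3 b=1/3 c=-1/2 d=1/18
S(17/4) = -531/128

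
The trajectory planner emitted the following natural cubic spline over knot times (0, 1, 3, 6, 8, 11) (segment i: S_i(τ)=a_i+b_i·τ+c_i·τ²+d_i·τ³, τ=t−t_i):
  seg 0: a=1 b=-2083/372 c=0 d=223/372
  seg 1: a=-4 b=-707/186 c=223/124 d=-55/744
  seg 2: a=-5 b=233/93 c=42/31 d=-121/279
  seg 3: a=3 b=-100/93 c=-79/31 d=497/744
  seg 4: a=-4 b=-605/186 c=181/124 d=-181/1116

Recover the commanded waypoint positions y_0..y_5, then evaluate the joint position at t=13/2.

y_0 = S_0(0) = a_0 = 1
y_1 = S_1(0) = a_1 = -4
y_2 = S_2(0) = a_2 = -5
y_3 = S_3(0) = a_3 = 3
y_4 = S_4(0) = a_4 = -4
y_5 = S_4(3) = -5
t_q=13/2 is in segment 3 (τ=1/2); S_3(τ)=3787/1984

y_0=1 y_1=-4 y_2=-5 y_3=3 y_4=-4 y_5=-5
S(13/2) = 3787/1984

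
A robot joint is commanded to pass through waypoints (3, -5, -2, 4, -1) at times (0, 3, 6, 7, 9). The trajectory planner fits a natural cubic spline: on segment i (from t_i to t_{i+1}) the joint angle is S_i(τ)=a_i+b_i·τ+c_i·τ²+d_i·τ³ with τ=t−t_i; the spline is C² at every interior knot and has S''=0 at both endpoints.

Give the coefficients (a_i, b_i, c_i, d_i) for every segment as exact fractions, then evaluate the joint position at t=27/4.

Δ: Δ0=-8/3, Δ1=1, Δ2=6, Δ3=-5/2
row 1: diag=12, rhs=22; c'=1/4, d'=11/6
row 2: denom=8−3·1/4=29/4; d'=(30−3·11/6)/(29/4)=98/29
row 3: denom=6−1·4/29=170/29; d'=(-51−1·98/29)/(170/29)=-1577/170
back: M3=-1577/170
back: M2=98/29−4/29·-1577/170=396/85
back: M1=11/6−1/4·396/85=341/510
M: M0=0, M1=341/510, M2=396/85, M3=-1577/170, M4=0
seg 0: a=3, c=M0/2=0, d=(M1−M0)/(6·3)=341/9180, b=Δ0−h0·(2M0+M1)/6=-3061/1020
seg 1: a=-5, c=M1/2=341/1020, d=(M2−M1)/(6·3)=407/1836, b=Δ1−h1·(2M1+M2)/6=-1019/510
seg 2: a=-2, c=M2/2=198/85, d=(M3−M2)/(6·1)=-2369/1020, b=Δ2−h2·(2M2+M3)/6=6113/1020
seg 3: a=4, c=M3/2=-1577/340, d=(M4−M3)/(6·2)=1577/2040, b=Δ3−h3·(2M3+M4)/6=1879/510
t_q=27/4 → seg 2, τ=3/4; S=-2+6113/1020·τ+198/85·τ²+-2369/1020·τ³=61479/21760

  seg 0: a=3 b=-3061/1020 c=0 d=341/9180
  seg 1: a=-5 b=-1019/510 c=341/1020 d=407/1836
  seg 2: a=-2 b=6113/1020 c=198/85 d=-2369/1020
  seg 3: a=4 b=1879/510 c=-1577/340 d=1577/2040
S(27/4) = 61479/21760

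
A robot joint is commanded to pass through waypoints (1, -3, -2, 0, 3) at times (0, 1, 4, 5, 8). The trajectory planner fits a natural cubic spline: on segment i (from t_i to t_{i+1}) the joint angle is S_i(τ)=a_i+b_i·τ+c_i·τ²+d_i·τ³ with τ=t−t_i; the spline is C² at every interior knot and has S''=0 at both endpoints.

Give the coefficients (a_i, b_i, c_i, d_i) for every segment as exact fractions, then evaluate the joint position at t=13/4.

  seg 0: a=1 b=-979/216 c=0 d=115/216
  seg 1: a=-3 b=-317/108 c=115/72 d=-329/1944
  seg 2: a=-2 b=449/216 c=2/27 d=-11/72
  seg 3: a=0 b=191/108 c=-83/216 d=83/1944
S(13/4) = -5293/1536

Δ: Δ0=-4, Δ1=1/3, Δ2=2, Δ3=1
row 1: diag=8, rhs=26; c'=3/8, d'=13/4
row 2: denom=8−3·3/8=55/8; d'=(10−3·13/4)/(55/8)=2/55
row 3: denom=8−1·8/55=432/55; d'=(-6−1·2/55)/(432/55)=-83/108
back: M3=-83/108
back: M2=2/55−8/55·-83/108=4/27
back: M1=13/4−3/8·4/27=115/36
M: M0=0, M1=115/36, M2=4/27, M3=-83/108, M4=0
seg 0: a=1, c=M0/2=0, d=(M1−M0)/(6·1)=115/216, b=Δ0−h0·(2M0+M1)/6=-979/216
seg 1: a=-3, c=M1/2=115/72, d=(M2−M1)/(6·3)=-329/1944, b=Δ1−h1·(2M1+M2)/6=-317/108
seg 2: a=-2, c=M2/2=2/27, d=(M3−M2)/(6·1)=-11/72, b=Δ2−h2·(2M2+M3)/6=449/216
seg 3: a=0, c=M3/2=-83/216, d=(M4−M3)/(6·3)=83/1944, b=Δ3−h3·(2M3+M4)/6=191/108
t_q=13/4 → seg 1, τ=9/4; S=-3+-317/108·τ+115/72·τ²+-329/1944·τ³=-5293/1536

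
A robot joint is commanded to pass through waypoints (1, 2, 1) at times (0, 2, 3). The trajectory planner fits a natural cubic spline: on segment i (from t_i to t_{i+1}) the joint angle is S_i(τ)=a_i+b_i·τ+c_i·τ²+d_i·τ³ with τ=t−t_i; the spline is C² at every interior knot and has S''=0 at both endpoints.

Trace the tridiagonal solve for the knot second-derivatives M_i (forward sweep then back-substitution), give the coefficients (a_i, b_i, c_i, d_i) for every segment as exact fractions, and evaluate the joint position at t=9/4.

  seg 0: a=1 b=1 c=0 d=-1/8
  seg 1: a=2 b=-1/2 c=-3/4 d=1/4
S(9/4) = 469/256

Δ: Δ0=1/2, Δ1=-1
row 1: diag=6, rhs=-9; c'=1/6, d'=-3/2
back: M1=-3/2
M: M0=0, M1=-3/2, M2=0
seg 0: a=1, c=M0/2=0, d=(M1−M0)/(6·2)=-1/8, b=Δ0−h0·(2M0+M1)/6=1
seg 1: a=2, c=M1/2=-3/4, d=(M2−M1)/(6·1)=1/4, b=Δ1−h1·(2M1+M2)/6=-1/2
t_q=9/4 → seg 1, τ=1/4; S=2+-1/2·τ+-3/4·τ²+1/4·τ³=469/256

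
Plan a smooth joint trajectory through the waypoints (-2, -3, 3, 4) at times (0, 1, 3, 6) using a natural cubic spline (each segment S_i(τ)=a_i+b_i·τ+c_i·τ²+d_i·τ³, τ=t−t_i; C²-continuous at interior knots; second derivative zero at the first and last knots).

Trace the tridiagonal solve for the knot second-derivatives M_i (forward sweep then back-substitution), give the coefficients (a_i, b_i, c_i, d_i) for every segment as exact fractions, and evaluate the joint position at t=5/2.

  seg 0: a=-2 b=-38/21 c=0 d=17/21
  seg 1: a=-3 b=13/21 c=17/7 d=-13/21
  seg 2: a=3 b=61/21 c=-9/7 d=1/7
S(5/2) = 73/56

Δ: Δ0=-1, Δ1=3, Δ2=1/3
row 1: diag=6, rhs=24; c'=1/3, d'=4
row 2: denom=10−2·1/3=28/3; d'=(-16−2·4)/(28/3)=-18/7
back: M2=-18/7
back: M1=4−1/3·-18/7=34/7
M: M0=0, M1=34/7, M2=-18/7, M3=0
seg 0: a=-2, c=M0/2=0, d=(M1−M0)/(6·1)=17/21, b=Δ0−h0·(2M0+M1)/6=-38/21
seg 1: a=-3, c=M1/2=17/7, d=(M2−M1)/(6·2)=-13/21, b=Δ1−h1·(2M1+M2)/6=13/21
seg 2: a=3, c=M2/2=-9/7, d=(M3−M2)/(6·3)=1/7, b=Δ2−h2·(2M2+M3)/6=61/21
t_q=5/2 → seg 1, τ=3/2; S=-3+13/21·τ+17/7·τ²+-13/21·τ³=73/56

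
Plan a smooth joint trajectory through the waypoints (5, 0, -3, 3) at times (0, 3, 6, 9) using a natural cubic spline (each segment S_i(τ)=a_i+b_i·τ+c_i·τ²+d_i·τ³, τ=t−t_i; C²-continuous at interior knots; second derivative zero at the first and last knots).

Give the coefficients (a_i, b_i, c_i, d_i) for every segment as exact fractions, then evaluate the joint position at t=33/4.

  seg 0: a=5 b=-74/45 c=0 d=-1/405
  seg 1: a=0 b=-77/45 c=-1/45 d=7/81
  seg 2: a=-3 b=22/45 c=34/45 d=-34/405
S(33/4) = 31/32

Δ: Δ0=-5/3, Δ1=-1, Δ2=2
row 1: diag=12, rhs=4; c'=1/4, d'=1/3
row 2: denom=12−3·1/4=45/4; d'=(18−3·1/3)/(45/4)=68/45
back: M2=68/45
back: M1=1/3−1/4·68/45=-2/45
M: M0=0, M1=-2/45, M2=68/45, M3=0
seg 0: a=5, c=M0/2=0, d=(M1−M0)/(6·3)=-1/405, b=Δ0−h0·(2M0+M1)/6=-74/45
seg 1: a=0, c=M1/2=-1/45, d=(M2−M1)/(6·3)=7/81, b=Δ1−h1·(2M1+M2)/6=-77/45
seg 2: a=-3, c=M2/2=34/45, d=(M3−M2)/(6·3)=-34/405, b=Δ2−h2·(2M2+M3)/6=22/45
t_q=33/4 → seg 2, τ=9/4; S=-3+22/45·τ+34/45·τ²+-34/405·τ³=31/32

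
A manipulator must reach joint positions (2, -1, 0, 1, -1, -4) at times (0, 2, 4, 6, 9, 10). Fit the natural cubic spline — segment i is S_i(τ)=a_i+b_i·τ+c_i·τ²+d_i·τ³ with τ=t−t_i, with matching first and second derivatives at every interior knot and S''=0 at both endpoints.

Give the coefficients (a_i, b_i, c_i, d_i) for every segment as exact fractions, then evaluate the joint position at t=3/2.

Δ: Δ0=-3/2, Δ1=1/2, Δ2=1/2, Δ3=-2/3, Δ4=-3
row 1: diag=8, rhs=12; c'=1/4, d'=3/2
row 2: denom=8−2·1/4=15/2; d'=(0−2·3/2)/(15/2)=-2/5
row 3: denom=10−2·4/15=142/15; d'=(-7−2·-2/5)/(142/15)=-93/142
row 4: denom=8−3·45/142=1001/142; d'=(-14−3·-93/142)/(1001/142)=-1709/1001
back: M4=-1709/1001
back: M3=-93/142−45/142·-1709/1001=-114/1001
back: M2=-2/5−4/15·-114/1001=-370/1001
back: M1=3/2−1/4·-370/1001=1594/1001
M: M0=0, M1=1594/1001, M2=-370/1001, M3=-114/1001, M4=-1709/1001, M5=0
seg 0: a=2, c=M0/2=0, d=(M1−M0)/(6·2)=797/6006, b=Δ0−h0·(2M0+M1)/6=-12197/6006
seg 1: a=-1, c=M1/2=797/1001, d=(M2−M1)/(6·2)=-491/3003, b=Δ1−h1·(2M1+M2)/6=-2633/6006
seg 2: a=0, c=M2/2=-185/1001, d=(M3−M2)/(6·2)=64/3003, b=Δ2−h2·(2M2+M3)/6=673/858
seg 3: a=1, c=M3/2=-57/1001, d=(M4−M3)/(6·3)=-145/1638, b=Δ3−h3·(2M3+M4)/6=139/462
seg 4: a=-1, c=M4/2=-1709/2002, d=(M5−M4)/(6·1)=1709/6006, b=Δ4−h4·(2M4+M5)/6=-7300/3003
t_q=3/2 → seg 0, τ=3/2; S=2+-12197/6006·τ+0·τ²+797/6006·τ³=-1369/2288

  seg 0: a=2 b=-12197/6006 c=0 d=797/6006
  seg 1: a=-1 b=-2633/6006 c=797/1001 d=-491/3003
  seg 2: a=0 b=673/858 c=-185/1001 d=64/3003
  seg 3: a=1 b=139/462 c=-57/1001 d=-145/1638
  seg 4: a=-1 b=-7300/3003 c=-1709/2002 d=1709/6006
S(3/2) = -1369/2288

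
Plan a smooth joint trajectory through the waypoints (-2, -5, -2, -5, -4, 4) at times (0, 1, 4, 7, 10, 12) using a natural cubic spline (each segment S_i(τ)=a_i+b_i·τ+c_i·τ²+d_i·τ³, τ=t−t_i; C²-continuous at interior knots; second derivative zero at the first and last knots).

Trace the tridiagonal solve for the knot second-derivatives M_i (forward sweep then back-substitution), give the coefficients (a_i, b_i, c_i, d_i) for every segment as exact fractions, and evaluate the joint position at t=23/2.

Δ: Δ0=-3, Δ1=1, Δ2=-1, Δ3=1/3, Δ4=4
row 1: diag=8, rhs=24; c'=3/8, d'=3
row 2: denom=12−3·3/8=87/8; d'=(-12−3·3)/(87/8)=-56/29
row 3: denom=12−3·8/29=324/29; d'=(8−3·-56/29)/(324/29)=100/81
row 4: denom=10−3·29/108=331/36; d'=(22−3·100/81)/(331/36)=1976/993
back: M4=1976/993
back: M3=100/81−29/108·1976/993=2086/2979
back: M2=-56/29−8/29·2086/2979=-6328/2979
back: M1=3−3/8·-6328/2979=3770/993
M: M0=0, M1=3770/993, M2=-6328/2979, M3=2086/2979, M4=1976/993, M5=0
seg 0: a=-2, c=M0/2=0, d=(M1−M0)/(6·1)=1885/2979, b=Δ0−h0·(2M0+M1)/6=-10822/2979
seg 1: a=-5, c=M1/2=1885/993, d=(M2−M1)/(6·3)=-8819/26811, b=Δ1−h1·(2M1+M2)/6=-5167/2979
seg 2: a=-2, c=M2/2=-3164/2979, d=(M3−M2)/(6·3)=4207/26811, b=Δ2−h2·(2M2+M3)/6=2306/2979
seg 3: a=-5, c=M3/2=1043/2979, d=(M4−M3)/(6·3)=1921/26811, b=Δ3−h3·(2M3+M4)/6=-4057/2979
seg 4: a=-4, c=M4/2=988/993, d=(M5−M4)/(6·2)=-494/2979, b=Δ4−h4·(2M4+M5)/6=7964/2979
t_q=23/2 → seg 4, τ=3/2; S=-4+7964/2979·τ+988/993·τ²+-494/2979·τ³=6709/3972

  seg 0: a=-2 b=-10822/2979 c=0 d=1885/2979
  seg 1: a=-5 b=-5167/2979 c=1885/993 d=-8819/26811
  seg 2: a=-2 b=2306/2979 c=-3164/2979 d=4207/26811
  seg 3: a=-5 b=-4057/2979 c=1043/2979 d=1921/26811
  seg 4: a=-4 b=7964/2979 c=988/993 d=-494/2979
S(23/2) = 6709/3972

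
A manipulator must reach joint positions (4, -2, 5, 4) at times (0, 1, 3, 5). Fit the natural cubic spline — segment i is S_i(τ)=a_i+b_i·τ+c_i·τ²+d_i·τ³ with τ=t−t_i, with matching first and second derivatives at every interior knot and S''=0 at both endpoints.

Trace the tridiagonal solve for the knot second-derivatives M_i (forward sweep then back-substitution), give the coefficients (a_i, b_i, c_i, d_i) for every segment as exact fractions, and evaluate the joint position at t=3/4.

  seg 0: a=4 b=-87/11 c=0 d=21/11
  seg 1: a=-2 b=-24/11 c=63/11 d=-127/88
  seg 2: a=5 b=75/22 c=-129/44 d=43/88
S(3/4) = -793/704

Δ: Δ0=-6, Δ1=7/2, Δ2=-1/2
row 1: diag=6, rhs=57; c'=1/3, d'=19/2
row 2: denom=8−2·1/3=22/3; d'=(-24−2·19/2)/(22/3)=-129/22
back: M2=-129/22
back: M1=19/2−1/3·-129/22=126/11
M: M0=0, M1=126/11, M2=-129/22, M3=0
seg 0: a=4, c=M0/2=0, d=(M1−M0)/(6·1)=21/11, b=Δ0−h0·(2M0+M1)/6=-87/11
seg 1: a=-2, c=M1/2=63/11, d=(M2−M1)/(6·2)=-127/88, b=Δ1−h1·(2M1+M2)/6=-24/11
seg 2: a=5, c=M2/2=-129/44, d=(M3−M2)/(6·2)=43/88, b=Δ2−h2·(2M2+M3)/6=75/22
t_q=3/4 → seg 0, τ=3/4; S=4+-87/11·τ+0·τ²+21/11·τ³=-793/704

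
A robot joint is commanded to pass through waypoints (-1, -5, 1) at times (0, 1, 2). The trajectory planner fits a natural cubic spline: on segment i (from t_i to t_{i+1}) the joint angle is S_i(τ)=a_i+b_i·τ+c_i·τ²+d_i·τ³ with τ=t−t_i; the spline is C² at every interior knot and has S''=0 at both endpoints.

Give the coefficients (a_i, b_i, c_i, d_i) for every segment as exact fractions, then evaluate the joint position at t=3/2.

Δ: Δ0=-4, Δ1=6
row 1: diag=4, rhs=60; c'=1/4, d'=15
back: M1=15
M: M0=0, M1=15, M2=0
seg 0: a=-1, c=M0/2=0, d=(M1−M0)/(6·1)=5/2, b=Δ0−h0·(2M0+M1)/6=-13/2
seg 1: a=-5, c=M1/2=15/2, d=(M2−M1)/(6·1)=-5/2, b=Δ1−h1·(2M1+M2)/6=1
t_q=3/2 → seg 1, τ=1/2; S=-5+1·τ+15/2·τ²+-5/2·τ³=-47/16

  seg 0: a=-1 b=-13/2 c=0 d=5/2
  seg 1: a=-5 b=1 c=15/2 d=-5/2
S(3/2) = -47/16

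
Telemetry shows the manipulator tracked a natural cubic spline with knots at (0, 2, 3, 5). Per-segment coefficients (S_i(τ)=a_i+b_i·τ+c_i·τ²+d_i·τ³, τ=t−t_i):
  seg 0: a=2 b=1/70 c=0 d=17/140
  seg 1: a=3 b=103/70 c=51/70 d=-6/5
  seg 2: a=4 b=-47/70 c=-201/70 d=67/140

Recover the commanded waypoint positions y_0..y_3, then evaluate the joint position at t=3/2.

y_0=2 y_1=3 y_2=4 y_3=-5
S(3/2) = 389/160

y_0 = S_0(0) = a_0 = 2
y_1 = S_1(0) = a_1 = 3
y_2 = S_2(0) = a_2 = 4
y_3 = S_2(2) = -5
t_q=3/2 is in segment 0 (τ=3/2); S_0(τ)=389/160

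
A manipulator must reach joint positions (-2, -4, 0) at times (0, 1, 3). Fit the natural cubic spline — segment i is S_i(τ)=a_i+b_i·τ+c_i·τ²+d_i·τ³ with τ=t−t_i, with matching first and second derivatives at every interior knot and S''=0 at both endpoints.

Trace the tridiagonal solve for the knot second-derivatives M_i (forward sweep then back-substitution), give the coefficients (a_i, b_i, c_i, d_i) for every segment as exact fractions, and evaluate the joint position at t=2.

Δ: Δ0=-2, Δ1=2
row 1: diag=6, rhs=24; c'=1/3, d'=4
back: M1=4
M: M0=0, M1=4, M2=0
seg 0: a=-2, c=M0/2=0, d=(M1−M0)/(6·1)=2/3, b=Δ0−h0·(2M0+M1)/6=-8/3
seg 1: a=-4, c=M1/2=2, d=(M2−M1)/(6·2)=-1/3, b=Δ1−h1·(2M1+M2)/6=-2/3
t_q=2 → seg 1, τ=1; S=-4+-2/3·τ+2·τ²+-1/3·τ³=-3

  seg 0: a=-2 b=-8/3 c=0 d=2/3
  seg 1: a=-4 b=-2/3 c=2 d=-1/3
S(2) = -3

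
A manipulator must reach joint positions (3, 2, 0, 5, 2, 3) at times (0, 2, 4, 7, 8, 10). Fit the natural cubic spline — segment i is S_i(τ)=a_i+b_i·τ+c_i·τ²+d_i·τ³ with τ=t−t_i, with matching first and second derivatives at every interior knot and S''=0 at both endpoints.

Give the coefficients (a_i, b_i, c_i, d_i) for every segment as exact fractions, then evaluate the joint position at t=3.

  seg 0: a=3 b=-206/2355 c=0 d=-1943/18840
  seg 1: a=2 b=-6241/4710 c=-1943/3140 d=184/471
  seg 2: a=0 b=4181/4710 c=5417/3140 d=-2761/5652
  seg 3: a=5 b=-18377/9420 c=-2097/785 d=15281/9420
  seg 4: a=2 b=-11431/4710 c=6893/3140 d=-6893/18840
S(3) = 1403/3140

Δ: Δ0=-1/2, Δ1=-1, Δ2=5/3, Δ3=-3, Δ4=1/2
row 1: diag=8, rhs=-3; c'=1/4, d'=-3/8
row 2: denom=10−2·1/4=19/2; d'=(16−2·-3/8)/(19/2)=67/38
row 3: denom=8−3·6/19=134/19; d'=(-28−3·67/38)/(134/19)=-1265/268
row 4: denom=6−1·19/134=785/134; d'=(21−1·-1265/268)/(785/134)=6893/1570
back: M4=6893/1570
back: M3=-1265/268−19/134·6893/1570=-4194/785
back: M2=67/38−6/19·-4194/785=5417/1570
back: M1=-3/8−1/4·5417/1570=-1943/1570
M: M0=0, M1=-1943/1570, M2=5417/1570, M3=-4194/785, M4=6893/1570, M5=0
seg 0: a=3, c=M0/2=0, d=(M1−M0)/(6·2)=-1943/18840, b=Δ0−h0·(2M0+M1)/6=-206/2355
seg 1: a=2, c=M1/2=-1943/3140, d=(M2−M1)/(6·2)=184/471, b=Δ1−h1·(2M1+M2)/6=-6241/4710
seg 2: a=0, c=M2/2=5417/3140, d=(M3−M2)/(6·3)=-2761/5652, b=Δ2−h2·(2M2+M3)/6=4181/4710
seg 3: a=5, c=M3/2=-2097/785, d=(M4−M3)/(6·1)=15281/9420, b=Δ3−h3·(2M3+M4)/6=-18377/9420
seg 4: a=2, c=M4/2=6893/3140, d=(M5−M4)/(6·2)=-6893/18840, b=Δ4−h4·(2M4+M5)/6=-11431/4710
t_q=3 → seg 1, τ=1; S=2+-6241/4710·τ+-1943/3140·τ²+184/471·τ³=1403/3140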